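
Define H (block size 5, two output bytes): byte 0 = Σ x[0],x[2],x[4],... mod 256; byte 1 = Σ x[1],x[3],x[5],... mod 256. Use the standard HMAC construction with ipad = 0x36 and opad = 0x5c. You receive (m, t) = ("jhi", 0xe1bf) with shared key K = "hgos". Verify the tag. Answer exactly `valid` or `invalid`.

invalid

Key "hgos" = 68 67 6f 73 is 4 bytes ≤ B = 5; zero-pad to 5 bytes: K' = 68 67 6f 73 00.
K' ⊕ ipad = 5e 51 59 45 36; K' ⊕ opad = 34 3b 33 2f 5c.
Inner hash: even-index sum = 341 mod 256 = 85; odd-index sum = 361 mod 256 = 105 → 55 69.
Outer hash (recomputed tag): even-index sum = 300 mod 256 = 44; odd-index sum = 191 mod 256 = 191 → 2c bf.
Recomputed tag = 2cbf; claimed = e1bf → mismatch.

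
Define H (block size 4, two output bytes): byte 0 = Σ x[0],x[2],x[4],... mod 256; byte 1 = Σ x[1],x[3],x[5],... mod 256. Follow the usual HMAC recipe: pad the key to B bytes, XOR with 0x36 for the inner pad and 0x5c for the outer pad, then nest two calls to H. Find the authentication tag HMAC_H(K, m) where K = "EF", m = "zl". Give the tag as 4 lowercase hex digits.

Key "EF" = 45 46 is 2 bytes ≤ B = 4; zero-pad to 4 bytes: K' = 45 46 00 00.
K' ⊕ ipad = 73 70 36 36.  K' ⊕ opad = 19 1a 5c 5c.
Inner input = (K'⊕ipad) ∥ m = 73 70 36 36 ∥ 7a 6c.
Inner hash: even-index sum = 291 mod 256 = 35; odd-index sum = 274 mod 256 = 18 → 23 12.
Outer input = (K'⊕opad) ∥ inner = 19 1a 5c 5c ∥ 23 12.
Outer hash (tag): even-index sum = 152 mod 256 = 152; odd-index sum = 136 mod 256 = 136 → 98 88.

9888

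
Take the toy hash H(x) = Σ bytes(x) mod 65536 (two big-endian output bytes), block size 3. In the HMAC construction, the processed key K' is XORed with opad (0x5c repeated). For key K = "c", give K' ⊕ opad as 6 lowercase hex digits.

3f5c5c

Key "c" = 63 is 1 byte ≤ B = 3; zero-pad to 3 bytes: K' = 63 00 00.
XOR each byte with 0x5c: 63⊕5c=3f, 00⊕5c=5c, 00⊕5c=5c.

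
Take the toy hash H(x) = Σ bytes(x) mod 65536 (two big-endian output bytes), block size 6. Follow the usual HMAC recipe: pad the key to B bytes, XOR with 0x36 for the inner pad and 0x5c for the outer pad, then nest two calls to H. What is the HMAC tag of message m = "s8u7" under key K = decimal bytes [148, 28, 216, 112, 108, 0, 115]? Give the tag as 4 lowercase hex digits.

Key decimal bytes [148, 28, 216, 112, 108, 0, 115] = 94 1c d8 70 6c 00 73 is 7 bytes > B = 6, so hash it first: H(key) = 02 d7, then zero-pad to 6 bytes: K' = 02 d7 00 00 00 00.
K' ⊕ ipad = 34 e1 36 36 36 36.  K' ⊕ opad = 5e 8b 5c 5c 5c 5c.
Inner input = (K'⊕ipad) ∥ m = 34 e1 36 36 36 36 ∥ 73 38 75 37.
Inner hash: sum = 52+225+54+54+54+54+115+56+117+55 = 836 → 03 44.
Outer input = (K'⊕opad) ∥ inner = 5e 8b 5c 5c 5c 5c ∥ 03 44.
Outer hash (tag): sum = 94+139+92+92+92+92+3+68 = 672 → 02 a0.

02a0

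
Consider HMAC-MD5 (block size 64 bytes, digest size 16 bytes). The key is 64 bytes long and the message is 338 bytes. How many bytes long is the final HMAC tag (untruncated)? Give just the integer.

The tag is one MD5 digest: 16 bytes.

16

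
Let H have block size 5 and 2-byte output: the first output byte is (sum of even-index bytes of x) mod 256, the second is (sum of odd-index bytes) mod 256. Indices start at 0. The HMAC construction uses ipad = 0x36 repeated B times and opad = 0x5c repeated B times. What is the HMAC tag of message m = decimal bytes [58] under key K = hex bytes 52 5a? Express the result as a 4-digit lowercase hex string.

Key hex bytes 52 5a is 2 bytes ≤ B = 5; zero-pad to 5 bytes: K' = 52 5a 00 00 00.
K' ⊕ ipad = 64 6c 36 36 36.  K' ⊕ opad = 0e 06 5c 5c 5c.
Inner input = (K'⊕ipad) ∥ m = 64 6c 36 36 36 ∥ 3a.
Inner hash: even-index sum = 208 mod 256 = 208; odd-index sum = 220 mod 256 = 220 → d0 dc.
Outer input = (K'⊕opad) ∥ inner = 0e 06 5c 5c 5c ∥ d0 dc.
Outer hash (tag): even-index sum = 418 mod 256 = 162; odd-index sum = 306 mod 256 = 50 → a2 32.

a232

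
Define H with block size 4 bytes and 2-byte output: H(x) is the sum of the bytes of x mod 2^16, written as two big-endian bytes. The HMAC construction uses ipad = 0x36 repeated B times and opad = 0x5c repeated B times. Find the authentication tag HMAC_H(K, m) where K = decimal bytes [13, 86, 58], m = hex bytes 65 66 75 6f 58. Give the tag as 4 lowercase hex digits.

Key decimal bytes [13, 86, 58] = 0d 56 3a is 3 bytes ≤ B = 4; zero-pad to 4 bytes: K' = 0d 56 3a 00.
K' ⊕ ipad = 3b 60 0c 36.  K' ⊕ opad = 51 0a 66 5c.
Inner input = (K'⊕ipad) ∥ m = 3b 60 0c 36 ∥ 65 66 75 6f 58.
Inner hash: sum = 59+96+12+54+101+102+117+111+88 = 740 → 02 e4.
Outer input = (K'⊕opad) ∥ inner = 51 0a 66 5c ∥ 02 e4.
Outer hash (tag): sum = 81+10+102+92+2+228 = 515 → 02 03.

0203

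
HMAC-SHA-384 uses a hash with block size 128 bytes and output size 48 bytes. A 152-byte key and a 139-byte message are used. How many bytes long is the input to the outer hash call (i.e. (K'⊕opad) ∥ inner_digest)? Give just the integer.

176

Key is 152 > 128 bytes, so it is hashed to 48 bytes then zero-padded to 128: |K'| = 128.
Outer input = (K'⊕opad) ∥ H(inner) → 128 + 48 = 176 bytes.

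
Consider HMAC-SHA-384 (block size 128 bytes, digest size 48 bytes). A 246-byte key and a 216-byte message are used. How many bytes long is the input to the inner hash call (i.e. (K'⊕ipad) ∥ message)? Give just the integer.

Key is 246 > 128 bytes, so it is hashed to 48 bytes then zero-padded to 128: |K'| = 128.
Inner input = (K'⊕ipad) ∥ m → 128 + 216 = 344 bytes.

344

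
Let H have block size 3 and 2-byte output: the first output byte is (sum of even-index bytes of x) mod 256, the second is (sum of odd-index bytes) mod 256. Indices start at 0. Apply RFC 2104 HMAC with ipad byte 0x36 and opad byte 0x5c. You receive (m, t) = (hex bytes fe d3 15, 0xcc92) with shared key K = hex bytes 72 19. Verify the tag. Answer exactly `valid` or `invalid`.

Key hex bytes 72 19 is 2 bytes ≤ B = 3; zero-pad to 3 bytes: K' = 72 19 00.
K' ⊕ ipad = 44 2f 36; K' ⊕ opad = 2e 45 5c.
Inner hash: even-index sum = 333 mod 256 = 77; odd-index sum = 322 mod 256 = 66 → 4d 42.
Outer hash (recomputed tag): even-index sum = 204 mod 256 = 204; odd-index sum = 146 mod 256 = 146 → cc 92.
Recomputed tag = cc92; claimed = cc92 → match.

valid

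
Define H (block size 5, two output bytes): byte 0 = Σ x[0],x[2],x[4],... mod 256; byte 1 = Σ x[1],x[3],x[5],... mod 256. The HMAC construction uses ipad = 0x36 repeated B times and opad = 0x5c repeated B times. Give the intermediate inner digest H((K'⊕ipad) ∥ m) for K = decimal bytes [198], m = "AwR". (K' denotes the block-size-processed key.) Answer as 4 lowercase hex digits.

d3ff

Key decimal bytes [198] = c6 is 1 byte ≤ B = 5; zero-pad to 5 bytes: K' = c6 00 00 00 00.
K' ⊕ ipad = f0 36 36 36 36.
Inner input = f0 36 36 36 36 ∥ 41 77 52.
Inner hash: even-index sum = 467 mod 256 = 211; odd-index sum = 255 mod 256 = 255 → d3 ff.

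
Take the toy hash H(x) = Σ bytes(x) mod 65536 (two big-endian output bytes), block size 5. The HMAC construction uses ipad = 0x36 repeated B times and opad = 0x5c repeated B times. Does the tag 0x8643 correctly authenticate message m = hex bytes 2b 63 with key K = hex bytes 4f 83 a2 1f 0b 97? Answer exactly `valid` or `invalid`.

invalid

Key hex bytes 4f 83 a2 1f 0b 97 is 6 bytes > B = 5, so hash it first: H(key) = 02 35, then zero-pad to 5 bytes: K' = 02 35 00 00 00.
K' ⊕ ipad = 34 03 36 36 36; K' ⊕ opad = 5e 69 5c 5c 5c.
Inner hash: sum = 52+3+54+54+54+43+99 = 359 → 01 67.
Outer hash (recomputed tag): sum = 94+105+92+92+92+1+103 = 579 → 02 43.
Recomputed tag = 0243; claimed = 8643 → mismatch.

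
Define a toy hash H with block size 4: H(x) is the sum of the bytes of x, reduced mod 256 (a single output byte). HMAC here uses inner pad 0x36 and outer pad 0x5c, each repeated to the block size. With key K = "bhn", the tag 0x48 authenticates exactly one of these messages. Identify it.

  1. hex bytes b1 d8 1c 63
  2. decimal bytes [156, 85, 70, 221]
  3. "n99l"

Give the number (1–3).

1

Key "bhn" = 62 68 6e is 3 bytes ≤ B = 4; zero-pad to 4 bytes: K' = 62 68 6e 00.
K' ⊕ ipad = 54 5e 58 36; K' ⊕ opad = 3e 34 32 5c.
m1: inner = H(54 5e 58 36 b1 d8 1c 63) = 48; tag = H(3e 34 32 5c 48) = 48 ← matches
m2: inner = H(54 5e 58 36 9c 55 46 dd) = 54; tag = H(3e 34 32 5c 54) = 54
m3: inner = H(54 5e 58 36 6e 39 39 6c) = 8c; tag = H(3e 34 32 5c 8c) = 8c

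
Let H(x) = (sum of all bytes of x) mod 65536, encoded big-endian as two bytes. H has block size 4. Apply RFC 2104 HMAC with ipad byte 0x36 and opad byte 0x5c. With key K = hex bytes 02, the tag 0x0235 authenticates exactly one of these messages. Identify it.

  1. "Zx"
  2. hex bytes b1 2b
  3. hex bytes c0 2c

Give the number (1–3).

3

Key hex bytes 02 is 1 byte ≤ B = 4; zero-pad to 4 bytes: K' = 02 00 00 00.
K' ⊕ ipad = 34 36 36 36; K' ⊕ opad = 5e 5c 5c 5c.
m1: inner = H(34 36 36 36 5a 78) = 01 a8; tag = H(5e 5c 5c 5c 01 a8) = 021b
m2: inner = H(34 36 36 36 b1 2b) = 01 b2; tag = H(5e 5c 5c 5c 01 b2) = 0225
m3: inner = H(34 36 36 36 c0 2c) = 01 c2; tag = H(5e 5c 5c 5c 01 c2) = 0235 ← matches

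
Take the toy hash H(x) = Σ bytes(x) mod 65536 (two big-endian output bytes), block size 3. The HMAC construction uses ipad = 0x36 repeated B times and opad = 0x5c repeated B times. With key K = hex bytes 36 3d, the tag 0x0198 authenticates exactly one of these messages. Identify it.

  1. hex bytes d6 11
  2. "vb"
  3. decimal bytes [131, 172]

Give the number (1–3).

3

Key hex bytes 36 3d is 2 bytes ≤ B = 3; zero-pad to 3 bytes: K' = 36 3d 00.
K' ⊕ ipad = 00 0b 36; K' ⊕ opad = 6a 61 5c.
m1: inner = H(00 0b 36 d6 11) = 01 28; tag = H(6a 61 5c 01 28) = 0150
m2: inner = H(00 0b 36 76 62) = 01 19; tag = H(6a 61 5c 01 19) = 0141
m3: inner = H(00 0b 36 83 ac) = 01 70; tag = H(6a 61 5c 01 70) = 0198 ← matches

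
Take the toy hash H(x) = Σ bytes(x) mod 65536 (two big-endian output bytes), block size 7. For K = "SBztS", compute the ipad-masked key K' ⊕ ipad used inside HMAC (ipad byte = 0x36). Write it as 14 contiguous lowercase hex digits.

Key "SBztS" = 53 42 7a 74 53 is 5 bytes ≤ B = 7; zero-pad to 7 bytes: K' = 53 42 7a 74 53 00 00.
XOR each byte with 0x36: 53⊕36=65, 42⊕36=74, 7a⊕36=4c, 74⊕36=42, 53⊕36=65, 00⊕36=36, 00⊕36=36.

65744c42653636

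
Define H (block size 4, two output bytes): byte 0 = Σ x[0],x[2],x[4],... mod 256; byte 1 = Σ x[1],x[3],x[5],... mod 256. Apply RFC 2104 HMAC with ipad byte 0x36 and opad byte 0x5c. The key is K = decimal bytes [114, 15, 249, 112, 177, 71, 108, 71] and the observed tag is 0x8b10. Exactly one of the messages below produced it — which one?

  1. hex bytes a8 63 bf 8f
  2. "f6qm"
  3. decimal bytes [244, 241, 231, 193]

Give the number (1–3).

Key decimal bytes [114, 15, 249, 112, 177, 71, 108, 71] = 72 0f f9 70 b1 47 6c 47 is 8 bytes > B = 4, so hash it first: H(key) = 88 0d, then zero-pad to 4 bytes: K' = 88 0d 00 00.
K' ⊕ ipad = be 3b 36 36; K' ⊕ opad = d4 51 5c 5c.
m1: inner = H(be 3b 36 36 a8 63 bf 8f) = 5b 63; tag = H(d4 51 5c 5c 5b 63) = 8b10 ← matches
m2: inner = H(be 3b 36 36 66 36 71 6d) = cb 14; tag = H(d4 51 5c 5c cb 14) = fbc1
m3: inner = H(be 3b 36 36 f4 f1 e7 c1) = cf 23; tag = H(d4 51 5c 5c cf 23) = ffd0

1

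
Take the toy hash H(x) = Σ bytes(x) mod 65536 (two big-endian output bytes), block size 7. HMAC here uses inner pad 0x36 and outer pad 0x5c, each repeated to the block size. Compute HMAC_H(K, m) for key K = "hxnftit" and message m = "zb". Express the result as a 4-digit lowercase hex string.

015f

Key "hxnftit" = 68 78 6e 66 74 69 74 is exactly B = 7 bytes: K' = 68 78 6e 66 74 69 74.
K' ⊕ ipad = 5e 4e 58 50 42 5f 42.  K' ⊕ opad = 34 24 32 3a 28 35 28.
Inner input = (K'⊕ipad) ∥ m = 5e 4e 58 50 42 5f 42 ∥ 7a 62.
Inner hash: sum = 94+78+88+80+66+95+66+122+98 = 787 → 03 13.
Outer input = (K'⊕opad) ∥ inner = 34 24 32 3a 28 35 28 ∥ 03 13.
Outer hash (tag): sum = 52+36+50+58+40+53+40+3+19 = 351 → 01 5f.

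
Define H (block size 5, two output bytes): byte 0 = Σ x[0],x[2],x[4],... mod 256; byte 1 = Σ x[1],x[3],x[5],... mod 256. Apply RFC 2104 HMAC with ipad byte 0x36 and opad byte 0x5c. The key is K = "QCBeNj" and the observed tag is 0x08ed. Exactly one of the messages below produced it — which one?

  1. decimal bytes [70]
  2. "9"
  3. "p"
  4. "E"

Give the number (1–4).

2

Key "QCBeNj" = 51 43 42 65 4e 6a is 6 bytes > B = 5, so hash it first: H(key) = e1 12, then zero-pad to 5 bytes: K' = e1 12 00 00 00.
K' ⊕ ipad = d7 24 36 36 36; K' ⊕ opad = bd 4e 5c 5c 5c.
m1: inner = H(d7 24 36 36 36 46) = 43 a0; tag = H(bd 4e 5c 5c 5c 43 a0) = 15ed
m2: inner = H(d7 24 36 36 36 39) = 43 93; tag = H(bd 4e 5c 5c 5c 43 93) = 08ed ← matches
m3: inner = H(d7 24 36 36 36 70) = 43 ca; tag = H(bd 4e 5c 5c 5c 43 ca) = 3fed
m4: inner = H(d7 24 36 36 36 45) = 43 9f; tag = H(bd 4e 5c 5c 5c 43 9f) = 14ed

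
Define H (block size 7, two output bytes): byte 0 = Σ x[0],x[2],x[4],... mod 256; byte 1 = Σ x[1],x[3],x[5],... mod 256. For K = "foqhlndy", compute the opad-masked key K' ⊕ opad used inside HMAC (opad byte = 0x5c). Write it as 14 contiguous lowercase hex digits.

fbe25c5c5c5c5c

Key "foqhlndy" = 66 6f 71 68 6c 6e 64 79 is 8 bytes > B = 7, so hash it first: H(key) = a7 be, then zero-pad to 7 bytes: K' = a7 be 00 00 00 00 00.
XOR each byte with 0x5c: a7⊕5c=fb, be⊕5c=e2, 00⊕5c=5c, 00⊕5c=5c, 00⊕5c=5c, 00⊕5c=5c, 00⊕5c=5c.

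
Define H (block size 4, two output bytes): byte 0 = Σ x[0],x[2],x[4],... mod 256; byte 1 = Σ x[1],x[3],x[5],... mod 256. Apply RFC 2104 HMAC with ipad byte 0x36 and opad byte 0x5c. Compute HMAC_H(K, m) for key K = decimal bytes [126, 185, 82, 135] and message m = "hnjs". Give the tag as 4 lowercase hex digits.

Key decimal bytes [126, 185, 82, 135] = 7e b9 52 87 is exactly B = 4 bytes: K' = 7e b9 52 87.
K' ⊕ ipad = 48 8f 64 b1.  K' ⊕ opad = 22 e5 0e db.
Inner input = (K'⊕ipad) ∥ m = 48 8f 64 b1 ∥ 68 6e 6a 73.
Inner hash: even-index sum = 382 mod 256 = 126; odd-index sum = 545 mod 256 = 33 → 7e 21.
Outer input = (K'⊕opad) ∥ inner = 22 e5 0e db ∥ 7e 21.
Outer hash (tag): even-index sum = 174 mod 256 = 174; odd-index sum = 481 mod 256 = 225 → ae e1.

aee1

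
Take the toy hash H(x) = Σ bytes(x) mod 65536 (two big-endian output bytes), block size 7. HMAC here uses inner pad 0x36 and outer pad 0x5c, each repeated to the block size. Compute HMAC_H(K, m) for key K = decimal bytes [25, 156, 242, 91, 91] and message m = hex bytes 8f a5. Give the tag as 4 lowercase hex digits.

Key decimal bytes [25, 156, 242, 91, 91] = 19 9c f2 5b 5b is 5 bytes ≤ B = 7; zero-pad to 7 bytes: K' = 19 9c f2 5b 5b 00 00.
K' ⊕ ipad = 2f aa c4 6d 6d 36 36.  K' ⊕ opad = 45 c0 ae 07 07 5c 5c.
Inner input = (K'⊕ipad) ∥ m = 2f aa c4 6d 6d 36 36 ∥ 8f a5.
Inner hash: sum = 47+170+196+109+109+54+54+143+165 = 1047 → 04 17.
Outer input = (K'⊕opad) ∥ inner = 45 c0 ae 07 07 5c 5c ∥ 04 17.
Outer hash (tag): sum = 69+192+174+7+7+92+92+4+23 = 660 → 02 94.

0294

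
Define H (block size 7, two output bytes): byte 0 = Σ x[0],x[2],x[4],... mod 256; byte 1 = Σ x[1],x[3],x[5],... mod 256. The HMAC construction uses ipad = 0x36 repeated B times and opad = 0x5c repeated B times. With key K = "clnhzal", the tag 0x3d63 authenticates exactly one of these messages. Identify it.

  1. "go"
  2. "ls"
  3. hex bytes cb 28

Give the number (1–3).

Key "clnhzal" = 63 6c 6e 68 7a 61 6c is exactly B = 7 bytes: K' = 63 6c 6e 68 7a 61 6c.
K' ⊕ ipad = 55 5a 58 5e 4c 57 5a; K' ⊕ opad = 3f 30 32 34 26 3d 30.
m1: inner = H(55 5a 58 5e 4c 57 5a 67 6f) = c2 76; tag = H(3f 30 32 34 26 3d 30 c2 76) = 3d63 ← matches
m2: inner = H(55 5a 58 5e 4c 57 5a 6c 73) = c6 7b; tag = H(3f 30 32 34 26 3d 30 c6 7b) = 4267
m3: inner = H(55 5a 58 5e 4c 57 5a cb 28) = 7b da; tag = H(3f 30 32 34 26 3d 30 7b da) = a11c

1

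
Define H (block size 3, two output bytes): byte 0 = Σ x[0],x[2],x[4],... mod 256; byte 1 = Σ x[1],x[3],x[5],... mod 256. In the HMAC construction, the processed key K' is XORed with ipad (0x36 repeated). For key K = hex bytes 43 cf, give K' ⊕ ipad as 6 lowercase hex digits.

Key hex bytes 43 cf is 2 bytes ≤ B = 3; zero-pad to 3 bytes: K' = 43 cf 00.
XOR each byte with 0x36: 43⊕36=75, cf⊕36=f9, 00⊕36=36.

75f936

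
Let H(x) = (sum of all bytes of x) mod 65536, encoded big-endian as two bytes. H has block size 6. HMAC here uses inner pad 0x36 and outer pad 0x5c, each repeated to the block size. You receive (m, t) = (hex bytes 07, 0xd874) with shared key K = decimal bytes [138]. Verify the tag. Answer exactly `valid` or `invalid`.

Key decimal bytes [138] = 8a is 1 byte ≤ B = 6; zero-pad to 6 bytes: K' = 8a 00 00 00 00 00.
K' ⊕ ipad = bc 36 36 36 36 36; K' ⊕ opad = d6 5c 5c 5c 5c 5c.
Inner hash: sum = 188+54+54+54+54+54+7 = 465 → 01 d1.
Outer hash (recomputed tag): sum = 214+92+92+92+92+92+1+209 = 884 → 03 74.
Recomputed tag = 0374; claimed = d874 → mismatch.

invalid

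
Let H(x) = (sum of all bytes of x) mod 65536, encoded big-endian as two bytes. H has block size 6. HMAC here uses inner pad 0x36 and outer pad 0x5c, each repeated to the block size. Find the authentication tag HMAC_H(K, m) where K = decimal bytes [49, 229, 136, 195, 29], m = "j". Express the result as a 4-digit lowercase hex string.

0391

Key decimal bytes [49, 229, 136, 195, 29] = 31 e5 88 c3 1d is 5 bytes ≤ B = 6; zero-pad to 6 bytes: K' = 31 e5 88 c3 1d 00.
K' ⊕ ipad = 07 d3 be f5 2b 36.  K' ⊕ opad = 6d b9 d4 9f 41 5c.
Inner input = (K'⊕ipad) ∥ m = 07 d3 be f5 2b 36 ∥ 6a.
Inner hash: sum = 7+211+190+245+43+54+106 = 856 → 03 58.
Outer input = (K'⊕opad) ∥ inner = 6d b9 d4 9f 41 5c ∥ 03 58.
Outer hash (tag): sum = 109+185+212+159+65+92+3+88 = 913 → 03 91.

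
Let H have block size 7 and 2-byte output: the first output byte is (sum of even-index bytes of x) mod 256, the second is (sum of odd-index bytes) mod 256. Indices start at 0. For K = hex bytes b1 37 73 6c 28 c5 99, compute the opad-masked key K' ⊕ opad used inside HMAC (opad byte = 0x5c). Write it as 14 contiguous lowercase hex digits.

Key hex bytes b1 37 73 6c 28 c5 99 is exactly B = 7 bytes: K' = b1 37 73 6c 28 c5 99.
XOR each byte with 0x5c: b1⊕5c=ed, 37⊕5c=6b, 73⊕5c=2f, 6c⊕5c=30, 28⊕5c=74, c5⊕5c=99, 99⊕5c=c5.

ed6b2f307499c5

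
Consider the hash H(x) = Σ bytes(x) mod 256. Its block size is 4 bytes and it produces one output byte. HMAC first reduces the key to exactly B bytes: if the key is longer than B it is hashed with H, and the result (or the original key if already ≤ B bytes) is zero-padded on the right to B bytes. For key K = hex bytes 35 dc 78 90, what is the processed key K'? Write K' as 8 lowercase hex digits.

35dc7890

Key hex bytes 35 dc 78 90 is exactly B = 4 bytes: K' = 35 dc 78 90.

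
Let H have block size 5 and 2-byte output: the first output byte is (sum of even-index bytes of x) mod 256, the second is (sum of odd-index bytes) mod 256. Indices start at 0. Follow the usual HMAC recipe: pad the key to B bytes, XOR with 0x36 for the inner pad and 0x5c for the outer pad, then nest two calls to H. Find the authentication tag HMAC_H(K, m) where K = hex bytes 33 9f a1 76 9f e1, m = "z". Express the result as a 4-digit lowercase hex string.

57b7

Key hex bytes 33 9f a1 76 9f e1 is 6 bytes > B = 5, so hash it first: H(key) = 73 f6, then zero-pad to 5 bytes: K' = 73 f6 00 00 00.
K' ⊕ ipad = 45 c0 36 36 36.  K' ⊕ opad = 2f aa 5c 5c 5c.
Inner input = (K'⊕ipad) ∥ m = 45 c0 36 36 36 ∥ 7a.
Inner hash: even-index sum = 177 mod 256 = 177; odd-index sum = 368 mod 256 = 112 → b1 70.
Outer input = (K'⊕opad) ∥ inner = 2f aa 5c 5c 5c ∥ b1 70.
Outer hash (tag): even-index sum = 343 mod 256 = 87; odd-index sum = 439 mod 256 = 183 → 57 b7.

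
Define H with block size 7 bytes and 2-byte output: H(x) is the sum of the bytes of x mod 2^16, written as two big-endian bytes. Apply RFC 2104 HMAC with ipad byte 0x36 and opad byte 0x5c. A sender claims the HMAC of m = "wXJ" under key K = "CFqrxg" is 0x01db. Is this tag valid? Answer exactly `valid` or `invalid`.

invalid

Key "CFqrxg" = 43 46 71 72 78 67 is 6 bytes ≤ B = 7; zero-pad to 7 bytes: K' = 43 46 71 72 78 67 00.
K' ⊕ ipad = 75 70 47 44 4e 51 36; K' ⊕ opad = 1f 1a 2d 2e 24 3b 5c.
Inner hash: sum = 117+112+71+68+78+81+54+119+88+74 = 862 → 03 5e.
Outer hash (recomputed tag): sum = 31+26+45+46+36+59+92+3+94 = 432 → 01 b0.
Recomputed tag = 01b0; claimed = 01db → mismatch.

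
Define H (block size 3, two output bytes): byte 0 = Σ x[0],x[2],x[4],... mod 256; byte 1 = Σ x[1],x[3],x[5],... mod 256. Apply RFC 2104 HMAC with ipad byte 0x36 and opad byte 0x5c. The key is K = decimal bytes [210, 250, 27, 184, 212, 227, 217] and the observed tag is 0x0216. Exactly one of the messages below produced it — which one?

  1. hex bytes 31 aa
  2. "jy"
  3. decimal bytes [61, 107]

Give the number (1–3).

Key decimal bytes [210, 250, 27, 184, 212, 227, 217] = d2 fa 1b b8 d4 e3 d9 is 7 bytes > B = 3, so hash it first: H(key) = 9a 95, then zero-pad to 3 bytes: K' = 9a 95 00.
K' ⊕ ipad = ac a3 36; K' ⊕ opad = c6 c9 5c.
m1: inner = H(ac a3 36 31 aa) = 8c d4; tag = H(c6 c9 5c 8c d4) = f655
m2: inner = H(ac a3 36 6a 79) = 5b 0d; tag = H(c6 c9 5c 5b 0d) = 2f24
m3: inner = H(ac a3 36 3d 6b) = 4d e0; tag = H(c6 c9 5c 4d e0) = 0216 ← matches

3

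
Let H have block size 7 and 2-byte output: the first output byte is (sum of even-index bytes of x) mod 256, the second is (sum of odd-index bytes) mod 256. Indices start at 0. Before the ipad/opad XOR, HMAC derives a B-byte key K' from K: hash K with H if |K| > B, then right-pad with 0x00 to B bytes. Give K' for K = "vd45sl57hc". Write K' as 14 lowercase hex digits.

|K| = 10 > B = 7, so first hash the key.
H(K): even-index sum = 442 mod 256 = 186; odd-index sum = 415 mod 256 = 159 → ba 9f.
Zero-pad H(K) = ba 9f to 7 bytes: K' = ba 9f 00 00 00 00 00.

ba9f0000000000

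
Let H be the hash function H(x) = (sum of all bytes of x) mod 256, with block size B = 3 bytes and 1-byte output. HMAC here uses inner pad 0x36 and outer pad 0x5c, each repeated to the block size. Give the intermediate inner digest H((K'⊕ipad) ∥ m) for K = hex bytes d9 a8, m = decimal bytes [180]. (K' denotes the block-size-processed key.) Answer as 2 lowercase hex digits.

77

Key hex bytes d9 a8 is 2 bytes ≤ B = 3; zero-pad to 3 bytes: K' = d9 a8 00.
K' ⊕ ipad = ef 9e 36.
Inner input = ef 9e 36 ∥ b4.
Inner hash: sum = 239+158+54+180 = 631; mod 256 = 119 → 77.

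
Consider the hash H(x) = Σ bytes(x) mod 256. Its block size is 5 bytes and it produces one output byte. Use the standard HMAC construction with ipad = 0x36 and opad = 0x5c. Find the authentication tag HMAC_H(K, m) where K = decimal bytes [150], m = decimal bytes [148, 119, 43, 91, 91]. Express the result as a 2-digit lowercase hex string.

Key decimal bytes [150] = 96 is 1 byte ≤ B = 5; zero-pad to 5 bytes: K' = 96 00 00 00 00.
K' ⊕ ipad = a0 36 36 36 36.  K' ⊕ opad = ca 5c 5c 5c 5c.
Inner input = (K'⊕ipad) ∥ m = a0 36 36 36 36 ∥ 94 77 2b 5b 5b.
Inner hash: sum = 160+54+54+54+54+148+119+43+91+91 = 868; mod 256 = 100 → 64.
Outer input = (K'⊕opad) ∥ inner = ca 5c 5c 5c 5c ∥ 64.
Outer hash (tag): sum = 202+92+92+92+92+100 = 670; mod 256 = 158 → 9e.

9e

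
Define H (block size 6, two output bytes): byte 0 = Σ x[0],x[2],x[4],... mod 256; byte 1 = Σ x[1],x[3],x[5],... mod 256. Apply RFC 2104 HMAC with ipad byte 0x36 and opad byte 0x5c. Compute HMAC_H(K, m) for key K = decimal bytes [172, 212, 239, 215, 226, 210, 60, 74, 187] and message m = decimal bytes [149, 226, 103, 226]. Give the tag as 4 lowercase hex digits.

Key decimal bytes [172, 212, 239, 215, 226, 210, 60, 74, 187] = ac d4 ef d7 e2 d2 3c 4a bb is 9 bytes > B = 6, so hash it first: H(key) = 74 c7, then zero-pad to 6 bytes: K' = 74 c7 00 00 00 00.
K' ⊕ ipad = 42 f1 36 36 36 36.  K' ⊕ opad = 28 9b 5c 5c 5c 5c.
Inner input = (K'⊕ipad) ∥ m = 42 f1 36 36 36 36 ∥ 95 e2 67 e2.
Inner hash: even-index sum = 426 mod 256 = 170; odd-index sum = 801 mod 256 = 33 → aa 21.
Outer input = (K'⊕opad) ∥ inner = 28 9b 5c 5c 5c 5c ∥ aa 21.
Outer hash (tag): even-index sum = 394 mod 256 = 138; odd-index sum = 372 mod 256 = 116 → 8a 74.

8a74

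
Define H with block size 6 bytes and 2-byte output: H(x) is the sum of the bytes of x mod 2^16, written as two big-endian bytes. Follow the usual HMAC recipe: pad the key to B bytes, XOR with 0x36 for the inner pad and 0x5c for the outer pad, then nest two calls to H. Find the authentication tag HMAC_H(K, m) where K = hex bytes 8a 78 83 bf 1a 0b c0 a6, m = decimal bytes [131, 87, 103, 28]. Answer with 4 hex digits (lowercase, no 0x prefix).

Key hex bytes 8a 78 83 bf 1a 0b c0 a6 is 8 bytes > B = 6, so hash it first: H(key) = 03 cf, then zero-pad to 6 bytes: K' = 03 cf 00 00 00 00.
K' ⊕ ipad = 35 f9 36 36 36 36.  K' ⊕ opad = 5f 93 5c 5c 5c 5c.
Inner input = (K'⊕ipad) ∥ m = 35 f9 36 36 36 36 ∥ 83 57 67 1c.
Inner hash: sum = 53+249+54+54+54+54+131+87+103+28 = 867 → 03 63.
Outer input = (K'⊕opad) ∥ inner = 5f 93 5c 5c 5c 5c ∥ 03 63.
Outer hash (tag): sum = 95+147+92+92+92+92+3+99 = 712 → 02 c8.

02c8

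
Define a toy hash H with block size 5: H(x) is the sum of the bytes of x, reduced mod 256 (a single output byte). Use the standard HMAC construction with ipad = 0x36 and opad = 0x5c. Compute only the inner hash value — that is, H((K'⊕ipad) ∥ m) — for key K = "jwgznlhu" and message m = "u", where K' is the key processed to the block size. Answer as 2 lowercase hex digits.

Key "jwgznlhu" = 6a 77 67 7a 6e 6c 68 75 is 8 bytes > B = 5, so hash it first: H(key) = 79, then zero-pad to 5 bytes: K' = 79 00 00 00 00.
K' ⊕ ipad = 4f 36 36 36 36.
Inner input = 4f 36 36 36 36 ∥ 75.
Inner hash: sum = 79+54+54+54+54+117 = 412; mod 256 = 156 → 9c.

9c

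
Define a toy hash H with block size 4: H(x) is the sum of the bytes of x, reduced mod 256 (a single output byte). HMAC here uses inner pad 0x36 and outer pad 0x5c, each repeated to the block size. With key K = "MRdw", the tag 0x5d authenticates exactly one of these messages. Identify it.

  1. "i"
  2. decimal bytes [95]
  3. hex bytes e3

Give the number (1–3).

Key "MRdw" = 4d 52 64 77 is exactly B = 4 bytes: K' = 4d 52 64 77.
K' ⊕ ipad = 7b 64 52 41; K' ⊕ opad = 11 0e 38 2b.
m1: inner = H(7b 64 52 41 69) = db; tag = H(11 0e 38 2b db) = 5d ← matches
m2: inner = H(7b 64 52 41 5f) = d1; tag = H(11 0e 38 2b d1) = 53
m3: inner = H(7b 64 52 41 e3) = 55; tag = H(11 0e 38 2b 55) = d7

1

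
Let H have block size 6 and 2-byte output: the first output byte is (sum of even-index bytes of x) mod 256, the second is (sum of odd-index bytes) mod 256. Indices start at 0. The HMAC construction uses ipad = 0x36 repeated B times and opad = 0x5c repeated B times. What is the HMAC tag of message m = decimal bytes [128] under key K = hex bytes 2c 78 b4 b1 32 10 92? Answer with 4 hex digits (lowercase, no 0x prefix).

2e98

Key hex bytes 2c 78 b4 b1 32 10 92 is 7 bytes > B = 6, so hash it first: H(key) = a4 39, then zero-pad to 6 bytes: K' = a4 39 00 00 00 00.
K' ⊕ ipad = 92 0f 36 36 36 36.  K' ⊕ opad = f8 65 5c 5c 5c 5c.
Inner input = (K'⊕ipad) ∥ m = 92 0f 36 36 36 36 ∥ 80.
Inner hash: even-index sum = 382 mod 256 = 126; odd-index sum = 123 mod 256 = 123 → 7e 7b.
Outer input = (K'⊕opad) ∥ inner = f8 65 5c 5c 5c 5c ∥ 7e 7b.
Outer hash (tag): even-index sum = 558 mod 256 = 46; odd-index sum = 408 mod 256 = 152 → 2e 98.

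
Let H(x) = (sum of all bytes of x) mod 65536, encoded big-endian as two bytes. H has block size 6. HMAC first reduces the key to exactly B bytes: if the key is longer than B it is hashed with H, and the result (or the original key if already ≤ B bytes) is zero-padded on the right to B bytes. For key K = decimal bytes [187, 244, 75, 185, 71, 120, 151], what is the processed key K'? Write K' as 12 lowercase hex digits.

|K| = 7 > B = 6, so first hash the key.
H(K): sum = 187+244+75+185+71+120+151 = 1033 → 04 09.
Zero-pad H(K) = 04 09 to 6 bytes: K' = 04 09 00 00 00 00.

040900000000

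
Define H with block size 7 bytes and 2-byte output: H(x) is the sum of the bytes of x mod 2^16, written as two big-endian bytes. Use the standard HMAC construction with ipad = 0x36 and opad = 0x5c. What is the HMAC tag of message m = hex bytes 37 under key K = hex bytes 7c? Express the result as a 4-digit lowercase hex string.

030e

Key hex bytes 7c is 1 byte ≤ B = 7; zero-pad to 7 bytes: K' = 7c 00 00 00 00 00 00.
K' ⊕ ipad = 4a 36 36 36 36 36 36.  K' ⊕ opad = 20 5c 5c 5c 5c 5c 5c.
Inner input = (K'⊕ipad) ∥ m = 4a 36 36 36 36 36 36 ∥ 37.
Inner hash: sum = 74+54+54+54+54+54+54+55 = 453 → 01 c5.
Outer input = (K'⊕opad) ∥ inner = 20 5c 5c 5c 5c 5c 5c ∥ 01 c5.
Outer hash (tag): sum = 32+92+92+92+92+92+92+1+197 = 782 → 03 0e.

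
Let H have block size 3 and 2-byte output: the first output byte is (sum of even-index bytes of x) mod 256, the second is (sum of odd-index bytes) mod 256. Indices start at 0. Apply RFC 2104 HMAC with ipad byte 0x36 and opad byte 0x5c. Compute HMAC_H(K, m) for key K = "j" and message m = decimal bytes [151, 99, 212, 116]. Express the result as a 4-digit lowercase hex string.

33c5

Key "j" = 6a is 1 byte ≤ B = 3; zero-pad to 3 bytes: K' = 6a 00 00.
K' ⊕ ipad = 5c 36 36.  K' ⊕ opad = 36 5c 5c.
Inner input = (K'⊕ipad) ∥ m = 5c 36 36 ∥ 97 63 d4 74.
Inner hash: even-index sum = 361 mod 256 = 105; odd-index sum = 417 mod 256 = 161 → 69 a1.
Outer input = (K'⊕opad) ∥ inner = 36 5c 5c ∥ 69 a1.
Outer hash (tag): even-index sum = 307 mod 256 = 51; odd-index sum = 197 mod 256 = 197 → 33 c5.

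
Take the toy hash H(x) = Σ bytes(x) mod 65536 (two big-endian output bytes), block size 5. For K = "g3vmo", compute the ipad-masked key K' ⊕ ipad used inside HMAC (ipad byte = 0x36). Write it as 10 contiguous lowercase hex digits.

5105405b59

Key "g3vmo" = 67 33 76 6d 6f is exactly B = 5 bytes: K' = 67 33 76 6d 6f.
XOR each byte with 0x36: 67⊕36=51, 33⊕36=05, 76⊕36=40, 6d⊕36=5b, 6f⊕36=59.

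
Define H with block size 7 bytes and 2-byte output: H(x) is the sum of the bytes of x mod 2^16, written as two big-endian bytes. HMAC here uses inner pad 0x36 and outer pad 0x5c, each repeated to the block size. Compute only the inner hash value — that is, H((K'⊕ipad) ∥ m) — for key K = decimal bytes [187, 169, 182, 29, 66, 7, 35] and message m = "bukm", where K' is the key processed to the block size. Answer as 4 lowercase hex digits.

Key decimal bytes [187, 169, 182, 29, 66, 7, 35] = bb a9 b6 1d 42 07 23 is exactly B = 7 bytes: K' = bb a9 b6 1d 42 07 23.
K' ⊕ ipad = 8d 9f 80 2b 74 31 15.
Inner input = 8d 9f 80 2b 74 31 15 ∥ 62 75 6b 6d.
Inner hash: sum = 141+159+128+43+116+49+21+98+117+107+109 = 1088 → 04 40.

0440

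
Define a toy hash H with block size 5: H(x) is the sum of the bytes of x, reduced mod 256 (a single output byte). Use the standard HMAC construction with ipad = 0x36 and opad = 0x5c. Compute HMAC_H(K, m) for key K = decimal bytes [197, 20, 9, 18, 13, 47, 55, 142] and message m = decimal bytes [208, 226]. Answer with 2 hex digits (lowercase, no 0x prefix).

Key decimal bytes [197, 20, 9, 18, 13, 47, 55, 142] = c5 14 09 12 0d 2f 37 8e is 8 bytes > B = 5, so hash it first: H(key) = f5, then zero-pad to 5 bytes: K' = f5 00 00 00 00.
K' ⊕ ipad = c3 36 36 36 36.  K' ⊕ opad = a9 5c 5c 5c 5c.
Inner input = (K'⊕ipad) ∥ m = c3 36 36 36 36 ∥ d0 e2.
Inner hash: sum = 195+54+54+54+54+208+226 = 845; mod 256 = 77 → 4d.
Outer input = (K'⊕opad) ∥ inner = a9 5c 5c 5c 5c ∥ 4d.
Outer hash (tag): sum = 169+92+92+92+92+77 = 614; mod 256 = 102 → 66.

66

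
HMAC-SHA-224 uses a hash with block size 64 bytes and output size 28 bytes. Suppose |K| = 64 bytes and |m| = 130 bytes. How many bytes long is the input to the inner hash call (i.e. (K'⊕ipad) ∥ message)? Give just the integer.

Key is 64 ≤ 64 bytes, zero-padded: |K'| = 64.
Inner input = (K'⊕ipad) ∥ m → 64 + 130 = 194 bytes.

194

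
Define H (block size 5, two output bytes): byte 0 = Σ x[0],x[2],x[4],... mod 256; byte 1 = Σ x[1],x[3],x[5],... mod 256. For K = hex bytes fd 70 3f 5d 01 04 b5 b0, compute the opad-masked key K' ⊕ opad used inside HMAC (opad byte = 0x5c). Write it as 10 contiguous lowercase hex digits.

Key hex bytes fd 70 3f 5d 01 04 b5 b0 is 8 bytes > B = 5, so hash it first: H(key) = f2 81, then zero-pad to 5 bytes: K' = f2 81 00 00 00.
XOR each byte with 0x5c: f2⊕5c=ae, 81⊕5c=dd, 00⊕5c=5c, 00⊕5c=5c, 00⊕5c=5c.

aedd5c5c5c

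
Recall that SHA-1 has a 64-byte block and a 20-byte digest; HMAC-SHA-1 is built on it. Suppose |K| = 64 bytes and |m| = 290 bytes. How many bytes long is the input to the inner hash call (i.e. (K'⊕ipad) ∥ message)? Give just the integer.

354

Key is 64 ≤ 64 bytes, zero-padded: |K'| = 64.
Inner input = (K'⊕ipad) ∥ m → 64 + 290 = 354 bytes.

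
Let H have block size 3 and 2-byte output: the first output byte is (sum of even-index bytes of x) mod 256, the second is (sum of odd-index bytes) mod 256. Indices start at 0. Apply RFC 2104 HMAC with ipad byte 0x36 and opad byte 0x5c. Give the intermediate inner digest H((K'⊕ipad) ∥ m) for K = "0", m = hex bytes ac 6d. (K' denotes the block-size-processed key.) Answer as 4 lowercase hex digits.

a9e2

Key "0" = 30 is 1 byte ≤ B = 3; zero-pad to 3 bytes: K' = 30 00 00.
K' ⊕ ipad = 06 36 36.
Inner input = 06 36 36 ∥ ac 6d.
Inner hash: even-index sum = 169 mod 256 = 169; odd-index sum = 226 mod 256 = 226 → a9 e2.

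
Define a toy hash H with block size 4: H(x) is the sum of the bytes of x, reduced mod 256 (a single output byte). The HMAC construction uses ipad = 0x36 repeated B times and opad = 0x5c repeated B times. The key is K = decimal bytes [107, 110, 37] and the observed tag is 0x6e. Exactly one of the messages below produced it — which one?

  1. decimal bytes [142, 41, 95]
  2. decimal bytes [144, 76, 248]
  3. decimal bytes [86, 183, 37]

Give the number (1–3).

Key decimal bytes [107, 110, 37] = 6b 6e 25 is 3 bytes ≤ B = 4; zero-pad to 4 bytes: K' = 6b 6e 25 00.
K' ⊕ ipad = 5d 58 13 36; K' ⊕ opad = 37 32 79 5c.
m1: inner = H(5d 58 13 36 8e 29 5f) = 14; tag = H(37 32 79 5c 14) = 52
m2: inner = H(5d 58 13 36 90 4c f8) = d2; tag = H(37 32 79 5c d2) = 10
m3: inner = H(5d 58 13 36 56 b7 25) = 30; tag = H(37 32 79 5c 30) = 6e ← matches

3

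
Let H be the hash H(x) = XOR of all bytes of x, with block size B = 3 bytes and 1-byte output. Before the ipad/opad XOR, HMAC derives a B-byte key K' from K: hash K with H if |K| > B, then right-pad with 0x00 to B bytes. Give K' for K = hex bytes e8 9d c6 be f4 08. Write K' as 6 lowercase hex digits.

f10000

|K| = 6 > B = 3, so first hash the key.
H(K): XOR e8⊕9d⊕c6⊕be⊕f4⊕08 = f1.
Zero-pad H(K) = f1 to 3 bytes: K' = f1 00 00.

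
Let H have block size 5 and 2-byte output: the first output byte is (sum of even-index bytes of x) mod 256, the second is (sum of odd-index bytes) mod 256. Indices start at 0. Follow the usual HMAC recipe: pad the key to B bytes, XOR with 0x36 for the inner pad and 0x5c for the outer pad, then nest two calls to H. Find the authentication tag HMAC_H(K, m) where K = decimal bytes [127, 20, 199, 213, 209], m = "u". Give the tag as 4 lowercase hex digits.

Key decimal bytes [127, 20, 199, 213, 209] = 7f 14 c7 d5 d1 is exactly B = 5 bytes: K' = 7f 14 c7 d5 d1.
K' ⊕ ipad = 49 22 f1 e3 e7.  K' ⊕ opad = 23 48 9b 89 8d.
Inner input = (K'⊕ipad) ∥ m = 49 22 f1 e3 e7 ∥ 75.
Inner hash: even-index sum = 545 mod 256 = 33; odd-index sum = 378 mod 256 = 122 → 21 7a.
Outer input = (K'⊕opad) ∥ inner = 23 48 9b 89 8d ∥ 21 7a.
Outer hash (tag): even-index sum = 453 mod 256 = 197; odd-index sum = 242 mod 256 = 242 → c5 f2.

c5f2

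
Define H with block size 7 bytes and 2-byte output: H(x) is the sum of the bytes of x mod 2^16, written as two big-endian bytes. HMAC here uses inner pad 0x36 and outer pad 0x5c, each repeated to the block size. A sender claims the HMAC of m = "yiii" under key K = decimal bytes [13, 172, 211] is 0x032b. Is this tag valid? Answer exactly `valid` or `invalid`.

Key decimal bytes [13, 172, 211] = 0d ac d3 is 3 bytes ≤ B = 7; zero-pad to 7 bytes: K' = 0d ac d3 00 00 00 00.
K' ⊕ ipad = 3b 9a e5 36 36 36 36; K' ⊕ opad = 51 f0 8f 5c 5c 5c 5c.
Inner hash: sum = 59+154+229+54+54+54+54+121+105+105+105 = 1094 → 04 46.
Outer hash (recomputed tag): sum = 81+240+143+92+92+92+92+4+70 = 906 → 03 8a.
Recomputed tag = 038a; claimed = 032b → mismatch.

invalid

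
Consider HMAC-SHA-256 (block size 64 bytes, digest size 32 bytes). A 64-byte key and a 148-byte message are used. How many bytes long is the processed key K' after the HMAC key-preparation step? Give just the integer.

64

Key is 64 ≤ 64 bytes, zero-padded: |K'| = 64.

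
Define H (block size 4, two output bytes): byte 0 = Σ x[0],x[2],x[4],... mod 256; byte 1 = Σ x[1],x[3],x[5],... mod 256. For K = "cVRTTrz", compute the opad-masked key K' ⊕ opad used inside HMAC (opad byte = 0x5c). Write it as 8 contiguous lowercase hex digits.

df405c5c

Key "cVRTTrz" = 63 56 52 54 54 72 7a is 7 bytes > B = 4, so hash it first: H(key) = 83 1c, then zero-pad to 4 bytes: K' = 83 1c 00 00.
XOR each byte with 0x5c: 83⊕5c=df, 1c⊕5c=40, 00⊕5c=5c, 00⊕5c=5c.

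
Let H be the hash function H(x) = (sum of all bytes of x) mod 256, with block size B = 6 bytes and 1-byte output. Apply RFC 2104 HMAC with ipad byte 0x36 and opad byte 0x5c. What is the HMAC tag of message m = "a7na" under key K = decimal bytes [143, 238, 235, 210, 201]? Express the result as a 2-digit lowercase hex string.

Key decimal bytes [143, 238, 235, 210, 201] = 8f ee eb d2 c9 is 5 bytes ≤ B = 6; zero-pad to 6 bytes: K' = 8f ee eb d2 c9 00.
K' ⊕ ipad = b9 d8 dd e4 ff 36.  K' ⊕ opad = d3 b2 b7 8e 95 5c.
Inner input = (K'⊕ipad) ∥ m = b9 d8 dd e4 ff 36 ∥ 61 37 6e 61.
Inner hash: sum = 185+216+221+228+255+54+97+55+110+97 = 1518; mod 256 = 238 → ee.
Outer input = (K'⊕opad) ∥ inner = d3 b2 b7 8e 95 5c ∥ ee.
Outer hash (tag): sum = 211+178+183+142+149+92+238 = 1193; mod 256 = 169 → a9.

a9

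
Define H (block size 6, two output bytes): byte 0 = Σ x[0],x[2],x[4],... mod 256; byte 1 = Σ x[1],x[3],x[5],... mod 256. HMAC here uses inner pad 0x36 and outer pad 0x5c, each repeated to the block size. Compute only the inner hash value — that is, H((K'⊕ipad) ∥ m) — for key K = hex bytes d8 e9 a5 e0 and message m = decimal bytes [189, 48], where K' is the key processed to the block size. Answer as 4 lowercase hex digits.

741b

Key hex bytes d8 e9 a5 e0 is 4 bytes ≤ B = 6; zero-pad to 6 bytes: K' = d8 e9 a5 e0 00 00.
K' ⊕ ipad = ee df 93 d6 36 36.
Inner input = ee df 93 d6 36 36 ∥ bd 30.
Inner hash: even-index sum = 628 mod 256 = 116; odd-index sum = 539 mod 256 = 27 → 74 1b.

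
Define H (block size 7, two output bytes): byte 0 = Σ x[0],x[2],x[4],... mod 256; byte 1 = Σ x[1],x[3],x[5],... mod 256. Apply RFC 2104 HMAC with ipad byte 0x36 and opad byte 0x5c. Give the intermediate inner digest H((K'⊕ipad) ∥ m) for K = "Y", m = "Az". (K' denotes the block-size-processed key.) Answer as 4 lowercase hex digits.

8be3

Key "Y" = 59 is 1 byte ≤ B = 7; zero-pad to 7 bytes: K' = 59 00 00 00 00 00 00.
K' ⊕ ipad = 6f 36 36 36 36 36 36.
Inner input = 6f 36 36 36 36 36 36 ∥ 41 7a.
Inner hash: even-index sum = 395 mod 256 = 139; odd-index sum = 227 mod 256 = 227 → 8b e3.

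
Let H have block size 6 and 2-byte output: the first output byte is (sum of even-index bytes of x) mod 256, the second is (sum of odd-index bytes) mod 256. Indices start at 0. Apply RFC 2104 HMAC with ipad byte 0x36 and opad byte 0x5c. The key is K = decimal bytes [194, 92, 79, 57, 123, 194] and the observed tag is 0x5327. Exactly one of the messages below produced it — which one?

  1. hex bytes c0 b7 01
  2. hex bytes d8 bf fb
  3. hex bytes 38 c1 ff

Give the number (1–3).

1

Key decimal bytes [194, 92, 79, 57, 123, 194] = c2 5c 4f 39 7b c2 is exactly B = 6 bytes: K' = c2 5c 4f 39 7b c2.
K' ⊕ ipad = f4 6a 79 0f 4d f4; K' ⊕ opad = 9e 00 13 65 27 9e.
m1: inner = H(f4 6a 79 0f 4d f4 c0 b7 01) = 7b 24; tag = H(9e 00 13 65 27 9e 7b 24) = 5327 ← matches
m2: inner = H(f4 6a 79 0f 4d f4 d8 bf fb) = 8d 2c; tag = H(9e 00 13 65 27 9e 8d 2c) = 652f
m3: inner = H(f4 6a 79 0f 4d f4 38 c1 ff) = f1 2e; tag = H(9e 00 13 65 27 9e f1 2e) = c931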